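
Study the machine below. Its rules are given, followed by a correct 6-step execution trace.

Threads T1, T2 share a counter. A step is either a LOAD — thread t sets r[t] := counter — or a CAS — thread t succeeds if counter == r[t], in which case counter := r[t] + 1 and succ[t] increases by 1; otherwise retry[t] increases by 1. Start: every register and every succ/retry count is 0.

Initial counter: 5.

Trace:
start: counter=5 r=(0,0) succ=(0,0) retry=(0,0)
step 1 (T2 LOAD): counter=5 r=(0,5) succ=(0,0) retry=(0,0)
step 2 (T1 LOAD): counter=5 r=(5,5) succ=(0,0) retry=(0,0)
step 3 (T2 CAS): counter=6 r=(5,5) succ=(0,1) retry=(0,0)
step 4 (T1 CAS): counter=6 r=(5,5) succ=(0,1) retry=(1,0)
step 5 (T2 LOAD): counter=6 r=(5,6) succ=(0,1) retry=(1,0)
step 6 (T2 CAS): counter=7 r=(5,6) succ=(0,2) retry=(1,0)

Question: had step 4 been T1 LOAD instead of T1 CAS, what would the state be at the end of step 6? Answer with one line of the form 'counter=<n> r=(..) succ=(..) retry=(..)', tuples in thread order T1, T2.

(re-executing from step 4 with the substitution; state before step 4: counter=6 r=(5,5) succ=(0,1) retry=(0,0))
step 4 (T1 LOAD): counter=6 r=(6,5) succ=(0,1) retry=(0,0)
step 5 (T2 LOAD): counter=6 r=(6,6) succ=(0,1) retry=(0,0)
step 6 (T2 CAS): counter=7 r=(6,6) succ=(0,2) retry=(0,0)

counter=7 r=(6,6) succ=(0,2) retry=(0,0)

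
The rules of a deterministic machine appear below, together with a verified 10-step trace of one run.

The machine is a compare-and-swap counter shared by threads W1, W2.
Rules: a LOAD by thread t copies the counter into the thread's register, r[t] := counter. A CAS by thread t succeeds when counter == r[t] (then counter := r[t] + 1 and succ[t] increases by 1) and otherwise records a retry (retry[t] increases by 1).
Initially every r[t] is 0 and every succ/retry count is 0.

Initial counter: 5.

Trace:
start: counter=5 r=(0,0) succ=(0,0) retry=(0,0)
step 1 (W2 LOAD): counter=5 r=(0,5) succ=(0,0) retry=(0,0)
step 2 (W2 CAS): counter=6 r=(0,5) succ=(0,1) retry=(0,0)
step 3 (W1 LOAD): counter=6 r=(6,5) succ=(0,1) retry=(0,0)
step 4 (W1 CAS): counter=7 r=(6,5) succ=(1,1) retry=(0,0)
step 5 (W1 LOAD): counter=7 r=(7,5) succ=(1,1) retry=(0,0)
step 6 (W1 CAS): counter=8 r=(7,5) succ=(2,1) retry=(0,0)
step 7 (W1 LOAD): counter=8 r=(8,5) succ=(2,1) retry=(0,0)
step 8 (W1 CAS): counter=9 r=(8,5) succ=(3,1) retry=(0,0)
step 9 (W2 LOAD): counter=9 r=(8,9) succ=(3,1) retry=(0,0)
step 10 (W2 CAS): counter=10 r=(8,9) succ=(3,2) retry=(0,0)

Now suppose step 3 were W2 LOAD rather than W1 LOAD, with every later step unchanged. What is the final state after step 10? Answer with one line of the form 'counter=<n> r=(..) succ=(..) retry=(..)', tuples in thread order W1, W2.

counter=9 r=(7,8) succ=(2,2) retry=(1,0)

(re-executing from step 3 with the substitution; state before step 3: counter=6 r=(0,5) succ=(0,1) retry=(0,0))
step 3 (W2 LOAD): counter=6 r=(0,6) succ=(0,1) retry=(0,0)
step 4 (W1 CAS): counter=6 r=(0,6) succ=(0,1) retry=(1,0)
step 5 (W1 LOAD): counter=6 r=(6,6) succ=(0,1) retry=(1,0)
step 6 (W1 CAS): counter=7 r=(6,6) succ=(1,1) retry=(1,0)
step 7 (W1 LOAD): counter=7 r=(7,6) succ=(1,1) retry=(1,0)
step 8 (W1 CAS): counter=8 r=(7,6) succ=(2,1) retry=(1,0)
step 9 (W2 LOAD): counter=8 r=(7,8) succ=(2,1) retry=(1,0)
step 10 (W2 CAS): counter=9 r=(7,8) succ=(2,2) retry=(1,0)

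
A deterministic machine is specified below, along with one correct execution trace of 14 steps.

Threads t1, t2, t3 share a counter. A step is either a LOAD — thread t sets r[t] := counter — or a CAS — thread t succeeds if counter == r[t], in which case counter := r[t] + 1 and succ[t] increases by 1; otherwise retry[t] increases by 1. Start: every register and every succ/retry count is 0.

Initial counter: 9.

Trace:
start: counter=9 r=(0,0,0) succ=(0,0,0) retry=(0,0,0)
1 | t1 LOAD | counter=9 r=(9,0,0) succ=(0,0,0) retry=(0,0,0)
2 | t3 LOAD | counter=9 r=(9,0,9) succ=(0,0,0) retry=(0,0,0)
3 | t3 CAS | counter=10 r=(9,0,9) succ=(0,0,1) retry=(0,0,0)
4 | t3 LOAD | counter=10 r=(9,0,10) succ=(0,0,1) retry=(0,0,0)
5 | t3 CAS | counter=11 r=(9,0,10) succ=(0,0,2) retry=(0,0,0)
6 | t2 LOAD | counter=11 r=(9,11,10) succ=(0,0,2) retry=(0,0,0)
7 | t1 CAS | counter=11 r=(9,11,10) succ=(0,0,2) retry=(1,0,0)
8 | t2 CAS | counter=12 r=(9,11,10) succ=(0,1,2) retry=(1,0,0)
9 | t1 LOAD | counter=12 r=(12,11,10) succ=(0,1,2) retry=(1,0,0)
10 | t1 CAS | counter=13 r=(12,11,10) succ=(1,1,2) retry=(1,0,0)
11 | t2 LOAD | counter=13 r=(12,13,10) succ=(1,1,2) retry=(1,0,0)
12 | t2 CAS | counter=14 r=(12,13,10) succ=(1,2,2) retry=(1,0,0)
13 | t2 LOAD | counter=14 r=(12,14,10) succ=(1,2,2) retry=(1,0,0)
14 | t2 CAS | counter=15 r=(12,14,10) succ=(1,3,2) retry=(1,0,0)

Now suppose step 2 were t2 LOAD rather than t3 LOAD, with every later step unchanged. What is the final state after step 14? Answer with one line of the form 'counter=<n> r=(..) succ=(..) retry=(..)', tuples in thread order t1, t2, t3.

counter=14 r=(11,13,9) succ=(1,3,1) retry=(1,0,1)

(re-executing from step 2 with the substitution; state before step 2: counter=9 r=(9,0,0) succ=(0,0,0) retry=(0,0,0))
2 | t2 LOAD | counter=9 r=(9,9,0) succ=(0,0,0) retry=(0,0,0)
3 | t3 CAS | counter=9 r=(9,9,0) succ=(0,0,0) retry=(0,0,1)
4 | t3 LOAD | counter=9 r=(9,9,9) succ=(0,0,0) retry=(0,0,1)
5 | t3 CAS | counter=10 r=(9,9,9) succ=(0,0,1) retry=(0,0,1)
6 | t2 LOAD | counter=10 r=(9,10,9) succ=(0,0,1) retry=(0,0,1)
7 | t1 CAS | counter=10 r=(9,10,9) succ=(0,0,1) retry=(1,0,1)
8 | t2 CAS | counter=11 r=(9,10,9) succ=(0,1,1) retry=(1,0,1)
9 | t1 LOAD | counter=11 r=(11,10,9) succ=(0,1,1) retry=(1,0,1)
10 | t1 CAS | counter=12 r=(11,10,9) succ=(1,1,1) retry=(1,0,1)
11 | t2 LOAD | counter=12 r=(11,12,9) succ=(1,1,1) retry=(1,0,1)
12 | t2 CAS | counter=13 r=(11,12,9) succ=(1,2,1) retry=(1,0,1)
13 | t2 LOAD | counter=13 r=(11,13,9) succ=(1,2,1) retry=(1,0,1)
14 | t2 CAS | counter=14 r=(11,13,9) succ=(1,3,1) retry=(1,0,1)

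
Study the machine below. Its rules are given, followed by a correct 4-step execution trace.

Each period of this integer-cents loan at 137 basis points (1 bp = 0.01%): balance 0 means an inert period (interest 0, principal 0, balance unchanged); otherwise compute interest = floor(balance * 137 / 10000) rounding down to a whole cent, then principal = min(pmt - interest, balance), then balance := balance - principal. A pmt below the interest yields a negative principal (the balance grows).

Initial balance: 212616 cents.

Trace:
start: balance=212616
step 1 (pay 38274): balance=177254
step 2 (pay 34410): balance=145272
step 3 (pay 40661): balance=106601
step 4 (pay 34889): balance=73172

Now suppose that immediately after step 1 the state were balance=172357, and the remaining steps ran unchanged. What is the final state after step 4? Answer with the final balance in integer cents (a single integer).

68071

state after step 1 := balance=172357
step 2 (pay 34410): balance=140308
step 3 (pay 40661): balance=101569
step 4 (pay 34889): balance=68071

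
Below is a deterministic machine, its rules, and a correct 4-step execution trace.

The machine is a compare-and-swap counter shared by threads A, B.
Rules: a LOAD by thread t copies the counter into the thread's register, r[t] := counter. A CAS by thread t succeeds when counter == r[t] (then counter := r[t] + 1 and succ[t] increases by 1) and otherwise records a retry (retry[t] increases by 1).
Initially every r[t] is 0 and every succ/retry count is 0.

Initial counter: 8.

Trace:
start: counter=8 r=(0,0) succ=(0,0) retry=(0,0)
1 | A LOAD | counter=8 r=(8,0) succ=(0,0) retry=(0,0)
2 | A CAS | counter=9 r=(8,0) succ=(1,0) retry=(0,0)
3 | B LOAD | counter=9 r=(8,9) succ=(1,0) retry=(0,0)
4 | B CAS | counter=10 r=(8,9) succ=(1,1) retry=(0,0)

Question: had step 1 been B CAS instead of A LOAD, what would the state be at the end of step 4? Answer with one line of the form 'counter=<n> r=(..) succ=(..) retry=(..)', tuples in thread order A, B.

(re-executing from step 1 with the substitution; state before step 1: counter=8 r=(0,0) succ=(0,0) retry=(0,0))
1 | B CAS | counter=8 r=(0,0) succ=(0,0) retry=(0,1)
2 | A CAS | counter=8 r=(0,0) succ=(0,0) retry=(1,1)
3 | B LOAD | counter=8 r=(0,8) succ=(0,0) retry=(1,1)
4 | B CAS | counter=9 r=(0,8) succ=(0,1) retry=(1,1)

counter=9 r=(0,8) succ=(0,1) retry=(1,1)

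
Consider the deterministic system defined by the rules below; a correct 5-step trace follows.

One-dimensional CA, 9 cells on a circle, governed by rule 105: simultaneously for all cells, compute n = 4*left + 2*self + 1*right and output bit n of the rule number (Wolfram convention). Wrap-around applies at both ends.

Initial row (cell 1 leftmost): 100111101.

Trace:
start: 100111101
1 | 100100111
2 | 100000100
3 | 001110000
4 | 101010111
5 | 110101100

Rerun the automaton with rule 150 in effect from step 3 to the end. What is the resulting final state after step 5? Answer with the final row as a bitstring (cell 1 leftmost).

(re-executing steps 3..5 under rule 150; state before step 3: 100000100)
3 | 110001111
4 | 101010111
5 | 001010011

001010011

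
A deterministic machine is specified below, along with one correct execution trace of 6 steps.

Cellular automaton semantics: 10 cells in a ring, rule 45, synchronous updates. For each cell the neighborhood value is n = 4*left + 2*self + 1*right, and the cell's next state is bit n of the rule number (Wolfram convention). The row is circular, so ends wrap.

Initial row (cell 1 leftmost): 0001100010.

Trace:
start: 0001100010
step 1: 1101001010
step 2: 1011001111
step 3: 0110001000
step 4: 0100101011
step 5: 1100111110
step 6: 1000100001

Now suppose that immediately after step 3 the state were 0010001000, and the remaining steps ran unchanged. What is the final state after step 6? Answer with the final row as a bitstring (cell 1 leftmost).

state after step 3 := 0010001000
step 4: 1010101011
step 5: 0111111110
step 6: 0100000000

0100000000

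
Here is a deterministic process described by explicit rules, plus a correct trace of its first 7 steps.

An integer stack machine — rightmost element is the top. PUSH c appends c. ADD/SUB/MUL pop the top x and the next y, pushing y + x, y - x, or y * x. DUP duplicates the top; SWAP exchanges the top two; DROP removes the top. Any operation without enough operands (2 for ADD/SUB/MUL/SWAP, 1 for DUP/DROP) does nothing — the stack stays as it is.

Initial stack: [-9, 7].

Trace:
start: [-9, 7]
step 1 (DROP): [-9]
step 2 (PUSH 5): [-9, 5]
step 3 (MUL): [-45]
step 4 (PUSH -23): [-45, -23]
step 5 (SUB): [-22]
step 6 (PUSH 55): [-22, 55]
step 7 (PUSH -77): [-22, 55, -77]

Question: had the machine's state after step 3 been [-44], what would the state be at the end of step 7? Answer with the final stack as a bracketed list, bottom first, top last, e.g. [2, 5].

state after step 3 := [-44]
step 4 (PUSH -23): [-44, -23]
step 5 (SUB): [-21]
step 6 (PUSH 55): [-21, 55]
step 7 (PUSH -77): [-21, 55, -77]

[-21, 55, -77]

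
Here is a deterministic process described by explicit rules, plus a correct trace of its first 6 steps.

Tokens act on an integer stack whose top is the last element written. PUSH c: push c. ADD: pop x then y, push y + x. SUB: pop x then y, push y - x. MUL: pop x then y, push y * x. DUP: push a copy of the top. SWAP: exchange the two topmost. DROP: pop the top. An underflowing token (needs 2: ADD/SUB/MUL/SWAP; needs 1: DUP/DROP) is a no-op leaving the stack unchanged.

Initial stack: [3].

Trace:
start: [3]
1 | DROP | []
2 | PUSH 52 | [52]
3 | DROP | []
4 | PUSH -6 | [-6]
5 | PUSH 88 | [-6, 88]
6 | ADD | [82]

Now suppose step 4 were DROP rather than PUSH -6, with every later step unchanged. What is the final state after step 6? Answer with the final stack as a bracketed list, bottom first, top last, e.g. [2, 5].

(re-executing from step 4 with the substitution; state before step 4: [])
4 | DROP | []
5 | PUSH 88 | [88]
6 | ADD | [88]

[88]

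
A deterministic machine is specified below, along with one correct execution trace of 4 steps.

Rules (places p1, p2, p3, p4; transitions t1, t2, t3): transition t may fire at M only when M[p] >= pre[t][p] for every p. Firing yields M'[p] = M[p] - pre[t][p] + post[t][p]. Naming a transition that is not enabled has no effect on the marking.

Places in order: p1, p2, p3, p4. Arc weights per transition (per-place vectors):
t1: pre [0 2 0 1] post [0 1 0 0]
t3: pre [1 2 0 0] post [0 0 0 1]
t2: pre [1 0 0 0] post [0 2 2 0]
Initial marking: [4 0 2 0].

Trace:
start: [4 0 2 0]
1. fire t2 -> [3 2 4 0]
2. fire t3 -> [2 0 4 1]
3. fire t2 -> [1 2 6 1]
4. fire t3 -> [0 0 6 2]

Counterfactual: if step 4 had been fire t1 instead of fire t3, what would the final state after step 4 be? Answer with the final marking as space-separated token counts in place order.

1 1 6 0

(re-executing from step 4 with the substitution; state before step 4: [1 2 6 1])
4. fire t1 -> [1 1 6 0]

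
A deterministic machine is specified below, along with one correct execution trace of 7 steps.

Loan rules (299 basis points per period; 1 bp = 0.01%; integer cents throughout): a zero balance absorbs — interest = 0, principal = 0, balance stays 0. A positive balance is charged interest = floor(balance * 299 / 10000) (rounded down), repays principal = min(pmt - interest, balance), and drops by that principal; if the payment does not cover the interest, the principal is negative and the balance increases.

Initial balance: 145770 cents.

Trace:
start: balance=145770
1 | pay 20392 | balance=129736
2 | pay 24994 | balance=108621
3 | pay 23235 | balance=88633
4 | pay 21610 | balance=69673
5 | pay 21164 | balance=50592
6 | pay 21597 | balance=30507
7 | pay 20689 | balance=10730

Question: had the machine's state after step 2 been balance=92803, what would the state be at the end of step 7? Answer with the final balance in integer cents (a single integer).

state after step 2 := balance=92803
3 | pay 23235 | balance=72342
4 | pay 21610 | balance=52895
5 | pay 21164 | balance=33312
6 | pay 21597 | balance=12711
7 | pay 20689 | balance=0

0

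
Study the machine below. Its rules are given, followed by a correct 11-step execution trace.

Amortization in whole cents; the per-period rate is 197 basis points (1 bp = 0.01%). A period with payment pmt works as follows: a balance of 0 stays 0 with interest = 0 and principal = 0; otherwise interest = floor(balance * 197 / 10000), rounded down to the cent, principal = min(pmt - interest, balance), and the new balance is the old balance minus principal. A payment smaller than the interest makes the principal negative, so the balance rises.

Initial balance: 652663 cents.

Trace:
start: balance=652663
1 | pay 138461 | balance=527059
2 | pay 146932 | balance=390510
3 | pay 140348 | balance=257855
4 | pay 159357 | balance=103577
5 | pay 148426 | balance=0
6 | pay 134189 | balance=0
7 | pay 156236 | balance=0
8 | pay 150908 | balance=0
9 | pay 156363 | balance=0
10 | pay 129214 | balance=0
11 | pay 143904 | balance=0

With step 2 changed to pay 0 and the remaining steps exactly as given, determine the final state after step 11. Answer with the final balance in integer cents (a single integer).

(re-executing from step 2 with the substitution; state before step 2: balance=527059)
2 | pay 0 | balance=537442
3 | pay 140348 | balance=407681
4 | pay 159357 | balance=256355
5 | pay 148426 | balance=112979
6 | pay 134189 | balance=0
7 | pay 156236 | balance=0
8 | pay 150908 | balance=0
9 | pay 156363 | balance=0
10 | pay 129214 | balance=0
11 | pay 143904 | balance=0

0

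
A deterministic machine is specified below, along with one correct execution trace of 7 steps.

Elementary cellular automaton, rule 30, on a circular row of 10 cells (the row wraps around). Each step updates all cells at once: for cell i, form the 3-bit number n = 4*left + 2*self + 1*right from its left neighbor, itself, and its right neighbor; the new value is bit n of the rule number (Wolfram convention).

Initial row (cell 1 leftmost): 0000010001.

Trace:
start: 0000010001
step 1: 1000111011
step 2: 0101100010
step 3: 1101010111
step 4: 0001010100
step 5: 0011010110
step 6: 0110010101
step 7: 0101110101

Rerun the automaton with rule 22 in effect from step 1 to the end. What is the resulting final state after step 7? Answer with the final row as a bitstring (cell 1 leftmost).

1101100000

(re-executing steps 1..7 under rule 22; state before step 1: 0000010001)
step 1: 1000111011
step 2: 0101000000
step 3: 1101100000
step 4: 0000010001
step 5: 1000111011
step 6: 0101000000
step 7: 1101100000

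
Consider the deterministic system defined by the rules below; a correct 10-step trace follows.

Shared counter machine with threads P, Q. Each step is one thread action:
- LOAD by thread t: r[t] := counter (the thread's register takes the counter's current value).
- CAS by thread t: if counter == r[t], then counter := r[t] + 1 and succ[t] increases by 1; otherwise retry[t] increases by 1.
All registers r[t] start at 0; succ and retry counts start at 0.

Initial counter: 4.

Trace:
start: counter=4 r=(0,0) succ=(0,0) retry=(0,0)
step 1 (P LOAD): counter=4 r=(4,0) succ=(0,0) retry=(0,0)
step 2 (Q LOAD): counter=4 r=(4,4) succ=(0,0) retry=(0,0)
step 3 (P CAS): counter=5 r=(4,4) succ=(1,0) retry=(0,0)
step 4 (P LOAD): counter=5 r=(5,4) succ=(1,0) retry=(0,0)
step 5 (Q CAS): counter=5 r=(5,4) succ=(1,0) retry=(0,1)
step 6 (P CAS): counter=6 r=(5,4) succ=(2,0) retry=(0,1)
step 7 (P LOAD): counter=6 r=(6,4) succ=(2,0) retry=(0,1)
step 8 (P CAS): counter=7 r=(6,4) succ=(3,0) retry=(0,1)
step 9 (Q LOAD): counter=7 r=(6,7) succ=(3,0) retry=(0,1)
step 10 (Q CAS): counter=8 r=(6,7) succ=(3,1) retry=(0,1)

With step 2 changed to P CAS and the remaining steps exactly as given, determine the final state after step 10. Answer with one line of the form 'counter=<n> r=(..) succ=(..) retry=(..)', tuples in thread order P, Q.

(re-executing from step 2 with the substitution; state before step 2: counter=4 r=(4,0) succ=(0,0) retry=(0,0))
step 2 (P CAS): counter=5 r=(4,0) succ=(1,0) retry=(0,0)
step 3 (P CAS): counter=5 r=(4,0) succ=(1,0) retry=(1,0)
step 4 (P LOAD): counter=5 r=(5,0) succ=(1,0) retry=(1,0)
step 5 (Q CAS): counter=5 r=(5,0) succ=(1,0) retry=(1,1)
step 6 (P CAS): counter=6 r=(5,0) succ=(2,0) retry=(1,1)
step 7 (P LOAD): counter=6 r=(6,0) succ=(2,0) retry=(1,1)
step 8 (P CAS): counter=7 r=(6,0) succ=(3,0) retry=(1,1)
step 9 (Q LOAD): counter=7 r=(6,7) succ=(3,0) retry=(1,1)
step 10 (Q CAS): counter=8 r=(6,7) succ=(3,1) retry=(1,1)

counter=8 r=(6,7) succ=(3,1) retry=(1,1)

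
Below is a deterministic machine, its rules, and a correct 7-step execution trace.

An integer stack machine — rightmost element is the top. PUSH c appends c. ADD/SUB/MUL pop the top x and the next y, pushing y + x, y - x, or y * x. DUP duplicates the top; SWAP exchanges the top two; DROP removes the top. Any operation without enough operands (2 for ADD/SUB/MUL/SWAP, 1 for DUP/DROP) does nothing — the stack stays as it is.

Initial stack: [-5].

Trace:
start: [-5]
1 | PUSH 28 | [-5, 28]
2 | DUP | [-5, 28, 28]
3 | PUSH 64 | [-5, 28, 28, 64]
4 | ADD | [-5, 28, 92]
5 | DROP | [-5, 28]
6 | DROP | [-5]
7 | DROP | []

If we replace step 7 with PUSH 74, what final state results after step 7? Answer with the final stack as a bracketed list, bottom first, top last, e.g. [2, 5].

[-5, 74]

(re-executing from step 7 with the substitution; state before step 7: [-5])
7 | PUSH 74 | [-5, 74]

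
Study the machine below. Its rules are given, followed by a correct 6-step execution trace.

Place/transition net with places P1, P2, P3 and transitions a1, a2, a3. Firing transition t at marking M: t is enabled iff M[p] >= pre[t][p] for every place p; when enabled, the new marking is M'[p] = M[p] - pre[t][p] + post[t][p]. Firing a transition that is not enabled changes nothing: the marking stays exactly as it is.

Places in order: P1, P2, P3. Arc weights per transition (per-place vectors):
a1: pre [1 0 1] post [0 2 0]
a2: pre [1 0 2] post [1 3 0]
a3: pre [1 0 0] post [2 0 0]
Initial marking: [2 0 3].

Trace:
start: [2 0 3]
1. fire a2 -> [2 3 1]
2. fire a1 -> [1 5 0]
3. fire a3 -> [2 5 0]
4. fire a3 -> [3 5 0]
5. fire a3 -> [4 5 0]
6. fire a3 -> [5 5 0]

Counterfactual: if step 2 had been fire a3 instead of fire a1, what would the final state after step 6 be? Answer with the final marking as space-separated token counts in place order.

(re-executing from step 2 with the substitution; state before step 2: [2 3 1])
2. fire a3 -> [3 3 1]
3. fire a3 -> [4 3 1]
4. fire a3 -> [5 3 1]
5. fire a3 -> [6 3 1]
6. fire a3 -> [7 3 1]

7 3 1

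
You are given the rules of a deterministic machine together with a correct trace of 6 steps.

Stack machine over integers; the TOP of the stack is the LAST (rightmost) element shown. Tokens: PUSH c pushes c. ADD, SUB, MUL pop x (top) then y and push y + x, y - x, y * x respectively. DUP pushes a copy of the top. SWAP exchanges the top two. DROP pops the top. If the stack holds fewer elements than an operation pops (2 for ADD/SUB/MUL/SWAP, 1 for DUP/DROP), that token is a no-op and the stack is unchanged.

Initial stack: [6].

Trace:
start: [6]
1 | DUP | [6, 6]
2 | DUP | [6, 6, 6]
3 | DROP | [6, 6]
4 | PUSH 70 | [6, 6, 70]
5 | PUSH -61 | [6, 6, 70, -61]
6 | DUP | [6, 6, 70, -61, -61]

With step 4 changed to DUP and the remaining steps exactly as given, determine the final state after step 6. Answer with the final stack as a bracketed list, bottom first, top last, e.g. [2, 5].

(re-executing from step 4 with the substitution; state before step 4: [6, 6])
4 | DUP | [6, 6, 6]
5 | PUSH -61 | [6, 6, 6, -61]
6 | DUP | [6, 6, 6, -61, -61]

[6, 6, 6, -61, -61]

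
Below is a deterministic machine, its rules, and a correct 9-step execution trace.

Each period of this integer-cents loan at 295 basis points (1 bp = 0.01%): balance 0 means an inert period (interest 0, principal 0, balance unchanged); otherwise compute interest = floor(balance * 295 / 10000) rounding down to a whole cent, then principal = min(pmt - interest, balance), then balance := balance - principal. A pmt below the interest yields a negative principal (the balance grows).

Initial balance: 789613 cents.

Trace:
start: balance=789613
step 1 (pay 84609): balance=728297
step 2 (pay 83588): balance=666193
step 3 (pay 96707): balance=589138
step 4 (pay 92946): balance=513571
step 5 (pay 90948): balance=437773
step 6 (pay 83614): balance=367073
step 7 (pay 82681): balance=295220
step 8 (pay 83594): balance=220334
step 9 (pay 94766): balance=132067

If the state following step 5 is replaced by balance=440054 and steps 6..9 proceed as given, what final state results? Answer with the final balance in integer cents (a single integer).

state after step 5 := balance=440054
step 6 (pay 83614): balance=369421
step 7 (pay 82681): balance=297637
step 8 (pay 83594): balance=222823
step 9 (pay 94766): balance=134630

134630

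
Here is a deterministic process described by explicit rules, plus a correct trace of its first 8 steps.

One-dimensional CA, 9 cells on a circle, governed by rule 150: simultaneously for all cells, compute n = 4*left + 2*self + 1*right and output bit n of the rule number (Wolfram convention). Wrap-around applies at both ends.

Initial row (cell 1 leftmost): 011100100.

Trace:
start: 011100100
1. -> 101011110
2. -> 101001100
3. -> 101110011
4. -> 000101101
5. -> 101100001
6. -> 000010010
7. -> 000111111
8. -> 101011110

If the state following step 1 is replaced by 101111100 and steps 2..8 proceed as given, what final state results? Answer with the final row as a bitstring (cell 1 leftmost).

011001010

state after step 1 := 101111100
2. -> 100111011
3. -> 011010001
4. -> 000011011
5. -> 100100000
6. -> 111110001
7. -> 111101010
8. -> 011001010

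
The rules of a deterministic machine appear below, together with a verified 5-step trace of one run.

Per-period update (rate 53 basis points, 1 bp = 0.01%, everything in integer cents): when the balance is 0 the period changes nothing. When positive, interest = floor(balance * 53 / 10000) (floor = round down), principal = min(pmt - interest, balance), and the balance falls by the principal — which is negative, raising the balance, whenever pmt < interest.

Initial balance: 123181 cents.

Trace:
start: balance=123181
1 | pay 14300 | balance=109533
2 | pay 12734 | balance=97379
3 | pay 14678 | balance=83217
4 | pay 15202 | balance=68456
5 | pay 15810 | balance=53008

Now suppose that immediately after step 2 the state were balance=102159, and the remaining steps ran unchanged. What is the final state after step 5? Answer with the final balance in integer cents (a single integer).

57864

state after step 2 := balance=102159
3 | pay 14678 | balance=88022
4 | pay 15202 | balance=73286
5 | pay 15810 | balance=57864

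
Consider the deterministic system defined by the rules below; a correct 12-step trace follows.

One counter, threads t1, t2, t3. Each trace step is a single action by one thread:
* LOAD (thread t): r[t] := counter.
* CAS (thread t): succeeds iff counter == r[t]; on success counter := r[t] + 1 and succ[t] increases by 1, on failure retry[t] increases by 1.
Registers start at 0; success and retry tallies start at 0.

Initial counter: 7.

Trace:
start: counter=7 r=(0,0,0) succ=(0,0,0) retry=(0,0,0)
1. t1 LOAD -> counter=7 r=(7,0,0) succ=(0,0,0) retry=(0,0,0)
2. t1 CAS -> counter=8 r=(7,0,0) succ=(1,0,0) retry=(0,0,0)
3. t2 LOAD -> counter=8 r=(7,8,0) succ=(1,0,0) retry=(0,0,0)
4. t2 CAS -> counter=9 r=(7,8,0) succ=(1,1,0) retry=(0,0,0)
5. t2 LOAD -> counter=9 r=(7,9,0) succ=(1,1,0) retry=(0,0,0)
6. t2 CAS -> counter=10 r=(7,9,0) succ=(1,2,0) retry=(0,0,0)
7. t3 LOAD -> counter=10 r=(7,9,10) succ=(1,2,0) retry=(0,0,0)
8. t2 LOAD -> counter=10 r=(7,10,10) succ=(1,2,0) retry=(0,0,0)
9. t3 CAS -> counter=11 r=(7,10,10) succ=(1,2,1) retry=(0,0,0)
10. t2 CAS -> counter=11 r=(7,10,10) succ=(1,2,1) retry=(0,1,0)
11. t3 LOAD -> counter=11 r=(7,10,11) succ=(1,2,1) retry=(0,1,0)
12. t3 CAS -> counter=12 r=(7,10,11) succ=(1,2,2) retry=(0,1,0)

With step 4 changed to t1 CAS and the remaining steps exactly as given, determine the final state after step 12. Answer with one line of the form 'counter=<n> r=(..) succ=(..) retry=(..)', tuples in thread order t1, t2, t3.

counter=11 r=(7,9,10) succ=(1,1,2) retry=(1,1,0)

(re-executing from step 4 with the substitution; state before step 4: counter=8 r=(7,8,0) succ=(1,0,0) retry=(0,0,0))
4. t1 CAS -> counter=8 r=(7,8,0) succ=(1,0,0) retry=(1,0,0)
5. t2 LOAD -> counter=8 r=(7,8,0) succ=(1,0,0) retry=(1,0,0)
6. t2 CAS -> counter=9 r=(7,8,0) succ=(1,1,0) retry=(1,0,0)
7. t3 LOAD -> counter=9 r=(7,8,9) succ=(1,1,0) retry=(1,0,0)
8. t2 LOAD -> counter=9 r=(7,9,9) succ=(1,1,0) retry=(1,0,0)
9. t3 CAS -> counter=10 r=(7,9,9) succ=(1,1,1) retry=(1,0,0)
10. t2 CAS -> counter=10 r=(7,9,9) succ=(1,1,1) retry=(1,1,0)
11. t3 LOAD -> counter=10 r=(7,9,10) succ=(1,1,1) retry=(1,1,0)
12. t3 CAS -> counter=11 r=(7,9,10) succ=(1,1,2) retry=(1,1,0)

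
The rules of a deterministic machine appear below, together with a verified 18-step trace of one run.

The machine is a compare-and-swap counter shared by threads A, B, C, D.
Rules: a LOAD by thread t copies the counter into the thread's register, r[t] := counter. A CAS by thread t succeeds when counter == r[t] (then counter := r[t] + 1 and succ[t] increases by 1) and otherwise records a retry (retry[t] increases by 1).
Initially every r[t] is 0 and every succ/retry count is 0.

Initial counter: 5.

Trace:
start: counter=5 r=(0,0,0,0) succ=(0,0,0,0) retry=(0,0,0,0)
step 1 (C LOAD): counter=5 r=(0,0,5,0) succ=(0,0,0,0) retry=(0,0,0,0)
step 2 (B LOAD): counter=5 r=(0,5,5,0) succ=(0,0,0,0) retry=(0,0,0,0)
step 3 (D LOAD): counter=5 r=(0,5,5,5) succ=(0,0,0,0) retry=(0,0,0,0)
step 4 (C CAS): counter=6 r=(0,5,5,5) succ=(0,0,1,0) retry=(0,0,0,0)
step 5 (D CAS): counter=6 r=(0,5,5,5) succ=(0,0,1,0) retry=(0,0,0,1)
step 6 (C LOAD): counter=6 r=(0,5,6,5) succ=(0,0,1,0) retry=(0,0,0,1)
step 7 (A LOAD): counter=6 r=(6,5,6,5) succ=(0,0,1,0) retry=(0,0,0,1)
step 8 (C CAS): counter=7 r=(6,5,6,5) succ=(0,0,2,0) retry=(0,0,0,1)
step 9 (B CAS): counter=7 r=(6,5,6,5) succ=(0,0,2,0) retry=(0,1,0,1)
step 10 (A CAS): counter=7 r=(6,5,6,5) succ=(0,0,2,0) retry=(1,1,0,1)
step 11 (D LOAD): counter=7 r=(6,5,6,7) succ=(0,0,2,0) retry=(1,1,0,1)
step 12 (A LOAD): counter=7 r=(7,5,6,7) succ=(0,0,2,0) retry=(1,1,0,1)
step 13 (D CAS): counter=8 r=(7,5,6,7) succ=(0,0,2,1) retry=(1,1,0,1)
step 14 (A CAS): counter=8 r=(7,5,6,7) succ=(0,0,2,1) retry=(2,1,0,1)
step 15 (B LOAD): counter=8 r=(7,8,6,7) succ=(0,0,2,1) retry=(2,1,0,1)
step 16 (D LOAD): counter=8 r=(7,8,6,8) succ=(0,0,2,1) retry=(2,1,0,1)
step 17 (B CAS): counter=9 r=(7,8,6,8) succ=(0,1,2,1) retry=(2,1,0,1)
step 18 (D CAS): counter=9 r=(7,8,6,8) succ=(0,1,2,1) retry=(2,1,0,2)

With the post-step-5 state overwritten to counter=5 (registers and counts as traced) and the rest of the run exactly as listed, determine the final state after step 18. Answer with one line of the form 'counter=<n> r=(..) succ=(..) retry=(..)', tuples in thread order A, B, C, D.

state after step 5 := counter=5 r=(0,5,5,5) succ=(0,0,1,0) retry=(0,0,0,1)
step 6 (C LOAD): counter=5 r=(0,5,5,5) succ=(0,0,1,0) retry=(0,0,0,1)
step 7 (A LOAD): counter=5 r=(5,5,5,5) succ=(0,0,1,0) retry=(0,0,0,1)
step 8 (C CAS): counter=6 r=(5,5,5,5) succ=(0,0,2,0) retry=(0,0,0,1)
step 9 (B CAS): counter=6 r=(5,5,5,5) succ=(0,0,2,0) retry=(0,1,0,1)
step 10 (A CAS): counter=6 r=(5,5,5,5) succ=(0,0,2,0) retry=(1,1,0,1)
step 11 (D LOAD): counter=6 r=(5,5,5,6) succ=(0,0,2,0) retry=(1,1,0,1)
step 12 (A LOAD): counter=6 r=(6,5,5,6) succ=(0,0,2,0) retry=(1,1,0,1)
step 13 (D CAS): counter=7 r=(6,5,5,6) succ=(0,0,2,1) retry=(1,1,0,1)
step 14 (A CAS): counter=7 r=(6,5,5,6) succ=(0,0,2,1) retry=(2,1,0,1)
step 15 (B LOAD): counter=7 r=(6,7,5,6) succ=(0,0,2,1) retry=(2,1,0,1)
step 16 (D LOAD): counter=7 r=(6,7,5,7) succ=(0,0,2,1) retry=(2,1,0,1)
step 17 (B CAS): counter=8 r=(6,7,5,7) succ=(0,1,2,1) retry=(2,1,0,1)
step 18 (D CAS): counter=8 r=(6,7,5,7) succ=(0,1,2,1) retry=(2,1,0,2)

counter=8 r=(6,7,5,7) succ=(0,1,2,1) retry=(2,1,0,2)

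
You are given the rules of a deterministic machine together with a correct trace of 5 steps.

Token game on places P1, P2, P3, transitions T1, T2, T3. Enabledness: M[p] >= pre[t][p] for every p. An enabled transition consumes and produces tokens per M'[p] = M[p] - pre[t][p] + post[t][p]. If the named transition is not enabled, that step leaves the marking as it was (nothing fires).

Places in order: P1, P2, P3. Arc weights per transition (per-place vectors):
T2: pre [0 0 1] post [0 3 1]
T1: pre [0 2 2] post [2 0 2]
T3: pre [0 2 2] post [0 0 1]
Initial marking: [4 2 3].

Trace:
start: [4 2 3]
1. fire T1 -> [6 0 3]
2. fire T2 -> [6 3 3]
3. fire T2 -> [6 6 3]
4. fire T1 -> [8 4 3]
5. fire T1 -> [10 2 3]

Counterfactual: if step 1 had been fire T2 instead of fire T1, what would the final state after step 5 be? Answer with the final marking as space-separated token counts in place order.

(re-executing from step 1 with the substitution; state before step 1: [4 2 3])
1. fire T2 -> [4 5 3]
2. fire T2 -> [4 8 3]
3. fire T2 -> [4 11 3]
4. fire T1 -> [6 9 3]
5. fire T1 -> [8 7 3]

8 7 3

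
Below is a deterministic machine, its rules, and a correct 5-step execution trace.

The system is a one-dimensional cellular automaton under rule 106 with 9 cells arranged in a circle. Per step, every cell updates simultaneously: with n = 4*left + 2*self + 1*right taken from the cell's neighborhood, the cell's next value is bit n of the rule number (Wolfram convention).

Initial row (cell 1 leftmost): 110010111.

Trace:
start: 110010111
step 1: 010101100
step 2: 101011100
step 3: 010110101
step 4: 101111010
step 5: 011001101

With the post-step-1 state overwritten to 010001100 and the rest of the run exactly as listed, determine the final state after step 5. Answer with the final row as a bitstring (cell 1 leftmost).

state after step 1 := 010001100
step 2: 100011100
step 3: 000110101
step 4: 001111010
step 5: 011001100

011001100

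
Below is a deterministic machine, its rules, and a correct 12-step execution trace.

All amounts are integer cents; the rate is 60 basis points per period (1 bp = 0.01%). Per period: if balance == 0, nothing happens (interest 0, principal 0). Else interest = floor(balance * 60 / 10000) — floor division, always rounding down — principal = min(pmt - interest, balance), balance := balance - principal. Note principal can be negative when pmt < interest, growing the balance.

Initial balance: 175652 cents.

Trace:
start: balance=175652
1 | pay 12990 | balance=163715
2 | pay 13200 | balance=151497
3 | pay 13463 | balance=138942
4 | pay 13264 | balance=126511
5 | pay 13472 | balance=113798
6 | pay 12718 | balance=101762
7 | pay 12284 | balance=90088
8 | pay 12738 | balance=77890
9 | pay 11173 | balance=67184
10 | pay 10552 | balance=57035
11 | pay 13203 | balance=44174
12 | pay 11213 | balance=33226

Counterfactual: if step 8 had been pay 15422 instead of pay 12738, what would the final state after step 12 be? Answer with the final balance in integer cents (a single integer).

30475

(re-executing from step 8 with the substitution; state before step 8: balance=90088)
8 | pay 15422 | balance=75206
9 | pay 11173 | balance=64484
10 | pay 10552 | balance=54318
11 | pay 13203 | balance=41440
12 | pay 11213 | balance=30475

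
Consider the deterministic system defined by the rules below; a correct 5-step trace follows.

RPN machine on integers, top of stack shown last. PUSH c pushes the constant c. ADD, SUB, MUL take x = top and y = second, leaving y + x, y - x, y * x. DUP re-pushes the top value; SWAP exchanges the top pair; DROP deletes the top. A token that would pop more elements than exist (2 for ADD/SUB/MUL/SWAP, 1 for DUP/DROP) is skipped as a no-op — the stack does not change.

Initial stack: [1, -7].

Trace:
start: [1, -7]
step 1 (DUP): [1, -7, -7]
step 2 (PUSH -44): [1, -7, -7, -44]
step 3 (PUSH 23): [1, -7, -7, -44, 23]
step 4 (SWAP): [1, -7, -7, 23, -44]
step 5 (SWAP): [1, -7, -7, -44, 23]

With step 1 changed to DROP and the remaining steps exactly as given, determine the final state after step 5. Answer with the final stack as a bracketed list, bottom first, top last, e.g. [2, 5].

(re-executing from step 1 with the substitution; state before step 1: [1, -7])
step 1 (DROP): [1]
step 2 (PUSH -44): [1, -44]
step 3 (PUSH 23): [1, -44, 23]
step 4 (SWAP): [1, 23, -44]
step 5 (SWAP): [1, -44, 23]

[1, -44, 23]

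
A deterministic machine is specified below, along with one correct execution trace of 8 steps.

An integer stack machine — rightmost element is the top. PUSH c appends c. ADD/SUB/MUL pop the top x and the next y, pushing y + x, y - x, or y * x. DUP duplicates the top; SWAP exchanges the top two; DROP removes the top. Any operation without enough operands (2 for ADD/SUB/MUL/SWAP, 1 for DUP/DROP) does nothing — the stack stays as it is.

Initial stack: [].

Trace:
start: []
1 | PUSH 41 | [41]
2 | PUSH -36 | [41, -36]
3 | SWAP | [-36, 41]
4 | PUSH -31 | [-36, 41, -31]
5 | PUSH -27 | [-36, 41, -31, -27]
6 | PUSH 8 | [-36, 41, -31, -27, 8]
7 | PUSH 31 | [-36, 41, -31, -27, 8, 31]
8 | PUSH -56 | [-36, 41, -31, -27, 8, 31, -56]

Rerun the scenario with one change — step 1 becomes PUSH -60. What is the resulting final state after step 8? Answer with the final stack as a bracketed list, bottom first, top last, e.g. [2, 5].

[-36, -60, -31, -27, 8, 31, -56]

(re-executing from step 1 with the substitution; state before step 1: [])
1 | PUSH -60 | [-60]
2 | PUSH -36 | [-60, -36]
3 | SWAP | [-36, -60]
4 | PUSH -31 | [-36, -60, -31]
5 | PUSH -27 | [-36, -60, -31, -27]
6 | PUSH 8 | [-36, -60, -31, -27, 8]
7 | PUSH 31 | [-36, -60, -31, -27, 8, 31]
8 | PUSH -56 | [-36, -60, -31, -27, 8, 31, -56]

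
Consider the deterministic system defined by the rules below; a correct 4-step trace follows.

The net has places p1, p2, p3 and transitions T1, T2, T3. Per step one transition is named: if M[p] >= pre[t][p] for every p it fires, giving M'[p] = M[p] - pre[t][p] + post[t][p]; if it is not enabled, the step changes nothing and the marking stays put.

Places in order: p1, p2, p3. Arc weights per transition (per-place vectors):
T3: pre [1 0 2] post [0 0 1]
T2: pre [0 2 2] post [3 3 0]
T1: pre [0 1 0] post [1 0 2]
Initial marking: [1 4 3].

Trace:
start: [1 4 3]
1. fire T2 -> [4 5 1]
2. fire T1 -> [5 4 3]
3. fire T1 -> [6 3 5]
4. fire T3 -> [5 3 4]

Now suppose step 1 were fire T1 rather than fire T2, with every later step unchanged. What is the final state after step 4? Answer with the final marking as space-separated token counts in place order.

(re-executing from step 1 with the substitution; state before step 1: [1 4 3])
1. fire T1 -> [2 3 5]
2. fire T1 -> [3 2 7]
3. fire T1 -> [4 1 9]
4. fire T3 -> [3 1 8]

3 1 8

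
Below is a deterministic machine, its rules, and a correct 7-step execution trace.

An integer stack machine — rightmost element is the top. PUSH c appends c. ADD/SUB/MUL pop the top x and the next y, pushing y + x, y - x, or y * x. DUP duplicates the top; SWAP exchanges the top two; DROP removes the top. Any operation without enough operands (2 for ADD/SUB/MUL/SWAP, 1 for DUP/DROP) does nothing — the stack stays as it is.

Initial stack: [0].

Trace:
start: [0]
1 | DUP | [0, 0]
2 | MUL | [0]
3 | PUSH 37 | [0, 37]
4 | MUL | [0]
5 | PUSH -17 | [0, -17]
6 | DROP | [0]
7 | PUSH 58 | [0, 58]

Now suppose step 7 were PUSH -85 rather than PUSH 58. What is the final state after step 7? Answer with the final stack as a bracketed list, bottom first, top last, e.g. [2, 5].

(re-executing from step 7 with the substitution; state before step 7: [0])
7 | PUSH -85 | [0, -85]

[0, -85]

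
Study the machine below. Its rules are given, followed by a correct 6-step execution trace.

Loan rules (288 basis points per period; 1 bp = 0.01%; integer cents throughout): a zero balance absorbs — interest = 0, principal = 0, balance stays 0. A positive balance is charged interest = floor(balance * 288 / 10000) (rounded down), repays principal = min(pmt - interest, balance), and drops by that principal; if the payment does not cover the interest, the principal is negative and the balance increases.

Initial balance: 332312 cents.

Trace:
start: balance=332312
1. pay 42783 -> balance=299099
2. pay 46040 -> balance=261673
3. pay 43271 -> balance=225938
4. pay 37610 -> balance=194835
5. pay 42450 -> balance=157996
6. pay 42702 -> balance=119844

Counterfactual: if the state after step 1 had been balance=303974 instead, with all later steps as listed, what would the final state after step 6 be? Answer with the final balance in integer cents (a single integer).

state after step 1 := balance=303974
2. pay 46040 -> balance=266688
3. pay 43271 -> balance=231097
4. pay 37610 -> balance=200142
5. pay 42450 -> balance=163456
6. pay 42702 -> balance=125461

125461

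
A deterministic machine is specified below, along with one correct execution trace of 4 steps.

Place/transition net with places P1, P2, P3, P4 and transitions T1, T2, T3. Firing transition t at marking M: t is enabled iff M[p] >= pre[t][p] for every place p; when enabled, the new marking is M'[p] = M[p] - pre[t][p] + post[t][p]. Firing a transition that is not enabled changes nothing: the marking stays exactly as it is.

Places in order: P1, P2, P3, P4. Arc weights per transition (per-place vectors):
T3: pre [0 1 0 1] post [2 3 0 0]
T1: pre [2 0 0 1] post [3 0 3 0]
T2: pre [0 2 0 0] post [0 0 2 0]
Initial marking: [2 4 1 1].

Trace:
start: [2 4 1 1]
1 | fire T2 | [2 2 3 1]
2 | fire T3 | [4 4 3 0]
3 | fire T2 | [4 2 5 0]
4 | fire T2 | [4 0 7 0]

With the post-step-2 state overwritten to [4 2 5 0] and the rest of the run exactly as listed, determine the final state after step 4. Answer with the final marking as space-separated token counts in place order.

4 0 7 0

state after step 2 := [4 2 5 0]
3 | fire T2 | [4 0 7 0]
4 | fire T2 | [4 0 7 0]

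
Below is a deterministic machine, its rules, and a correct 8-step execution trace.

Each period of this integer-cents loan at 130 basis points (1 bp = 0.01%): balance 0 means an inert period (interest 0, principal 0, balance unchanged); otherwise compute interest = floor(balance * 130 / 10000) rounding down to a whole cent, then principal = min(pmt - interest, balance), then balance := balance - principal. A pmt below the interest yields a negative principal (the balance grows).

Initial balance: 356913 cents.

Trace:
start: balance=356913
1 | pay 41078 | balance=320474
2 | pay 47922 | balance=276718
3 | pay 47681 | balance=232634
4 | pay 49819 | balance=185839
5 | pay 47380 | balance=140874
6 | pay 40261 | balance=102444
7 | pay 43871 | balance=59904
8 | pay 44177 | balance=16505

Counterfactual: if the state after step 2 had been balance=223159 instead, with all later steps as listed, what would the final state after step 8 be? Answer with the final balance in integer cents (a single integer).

state after step 2 := balance=223159
3 | pay 47681 | balance=178379
4 | pay 49819 | balance=130878
5 | pay 47380 | balance=85199
6 | pay 40261 | balance=46045
7 | pay 43871 | balance=2772
8 | pay 44177 | balance=0

0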